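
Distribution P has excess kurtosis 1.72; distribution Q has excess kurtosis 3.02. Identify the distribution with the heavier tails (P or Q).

Q

Higher excess kurtosis ⇒ heavier tails relative to the normal distribution.
1.72 vs 3.02: the larger is 3.02, so Q has heavier tails.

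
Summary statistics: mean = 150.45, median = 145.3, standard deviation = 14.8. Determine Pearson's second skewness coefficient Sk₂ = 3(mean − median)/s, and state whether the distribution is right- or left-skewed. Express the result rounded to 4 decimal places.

1.0439, right-skewed

Sk₂ = 3(150.45 − 145.3) / 14.8 = 3 × 5.1500 / 14.8
    = 15.4500 / 14.8 ≈ 1.0439
Sk₂ > 0 ⇒ mean > median ⇒ right-skewed (positive skew).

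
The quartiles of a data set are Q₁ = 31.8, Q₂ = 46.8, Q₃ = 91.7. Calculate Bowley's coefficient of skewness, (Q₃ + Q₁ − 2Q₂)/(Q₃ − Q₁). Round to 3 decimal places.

numerator: Q₃ + Q₁ − 2Q₂ = 91.7 + 31.8 − 2×46.8 = 29.9000
denominator: Q₃ − Q₁ = 91.7 − 31.8 = 59.9000
Bowley skewness = 29.9000 / 59.9000 ≈ 0.499

0.499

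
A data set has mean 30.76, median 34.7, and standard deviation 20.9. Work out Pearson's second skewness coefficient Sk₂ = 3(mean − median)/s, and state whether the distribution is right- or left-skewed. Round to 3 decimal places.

-0.566, left-skewed

Sk₂ = 3(30.76 − 34.7) / 20.9 = 3 × -3.9400 / 20.9
    = -11.8200 / 20.9 ≈ -0.566
Sk₂ < 0 ⇒ mean < median ⇒ left-skewed (negative skew).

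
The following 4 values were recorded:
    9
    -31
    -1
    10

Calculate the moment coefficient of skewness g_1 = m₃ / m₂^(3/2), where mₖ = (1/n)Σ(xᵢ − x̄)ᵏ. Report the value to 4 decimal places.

-0.9416

x̄ = (9 - 31 - 1 + 10) / 4 = -3.2500
deviations (xᵢ − x̄): 12.2500, -27.7500, 2.2500, 13.2500
Σ(xᵢ − x̄)² = 1100.7500 ⇒ m₂ = 1100.7500/4 = 275.18750
Σ(xᵢ − x̄)³ = -17193.3750 ⇒ m₃ = -17193.3750/4 = -4298.34375
m₂^(3/2) = 275.18750^(1.5) = 4565.02389
g_1 = m₃ / m₂^(3/2) = -4298.34375 / 4565.02389 ≈ -0.9416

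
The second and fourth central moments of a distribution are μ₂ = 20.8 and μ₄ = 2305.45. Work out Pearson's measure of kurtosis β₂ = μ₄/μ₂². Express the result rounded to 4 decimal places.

5.3288

μ₂² = 20.8² = 432.64000
μ₄/μ₂² = 2305.45 / 432.64000 = 5.32880
β₂ ≈ 5.3288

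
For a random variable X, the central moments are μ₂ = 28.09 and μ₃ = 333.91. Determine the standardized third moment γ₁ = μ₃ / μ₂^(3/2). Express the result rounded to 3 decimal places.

σ = √μ₂ = √28.09 = 5.30000
σ³ = μ₂^(3/2) = 148.87700
γ₁ = μ₃/σ³ = 333.91 / 148.87700 ≈ 2.243

2.243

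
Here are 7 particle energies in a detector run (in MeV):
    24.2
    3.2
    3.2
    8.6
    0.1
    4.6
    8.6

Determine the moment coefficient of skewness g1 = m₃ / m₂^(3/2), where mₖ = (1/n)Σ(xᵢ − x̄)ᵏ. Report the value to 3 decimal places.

x̄ = (24.2 + 3.2 + 3.2 + 8.6 + 0.1 + 4.6 + 8.6) / 7 = 7.5000
deviations (xᵢ − x̄): 16.7000, -4.3000, -4.3000, 1.1000, -7.4000, -2.9000, 1.1000
Σ(xᵢ − x̄)² = 381.4600 ⇒ m₂ = 381.4600/7 = 54.49429
Σ(xᵢ − x̄)³ = 4071.4980 ⇒ m₃ = 4071.4980/7 = 581.64257
m₂^(3/2) = 54.49429^(1.5) = 402.27815
g1 = m₃ / m₂^(3/2) = 581.64257 / 402.27815 ≈ 1.446

1.446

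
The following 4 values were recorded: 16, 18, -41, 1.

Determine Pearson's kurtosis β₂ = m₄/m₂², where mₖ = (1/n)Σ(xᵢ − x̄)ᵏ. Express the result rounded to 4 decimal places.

2.1062

x̄ = -1.5000
Σ(xᵢ − x̄)² = 2253.0000 ⇒ m₂ = 563.25000
Σ(xᵢ − x̄)⁴ = 2672798.2500 ⇒ m₄ = 668199.56250
m₂² = 317250.56250
β₂ = m₄/m₂² = 668199.56250 / 317250.56250 ≈ 2.1062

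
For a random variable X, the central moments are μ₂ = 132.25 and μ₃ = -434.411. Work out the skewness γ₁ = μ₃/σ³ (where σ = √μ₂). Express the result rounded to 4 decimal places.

-0.2856

σ = √μ₂ = √132.25 = 11.50000
σ³ = μ₂^(3/2) = 1520.87500
γ₁ = μ₃/σ³ = -434.411 / 1520.87500 ≈ -0.2856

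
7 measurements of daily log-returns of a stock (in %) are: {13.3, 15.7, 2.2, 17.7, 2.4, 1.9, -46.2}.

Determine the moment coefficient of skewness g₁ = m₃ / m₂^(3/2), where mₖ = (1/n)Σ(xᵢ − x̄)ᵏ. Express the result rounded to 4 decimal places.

-1.6354

x̄ = (13.3 + 15.7 + 2.2 + 17.7 + 2.4 + 1.9 - 46.2) / 7 = 1.0000
deviations (xᵢ − x̄): 12.3000, 14.7000, 1.2000, 16.7000, 1.4000, 0.9000, -47.2000
Σ(xᵢ − x̄)² = 2878.3200 ⇒ m₂ = 2878.3200/7 = 411.18857
Σ(xᵢ − x̄)³ = -95453.9940 ⇒ m₃ = -95453.9940/7 = -13636.28486
m₂^(3/2) = 411.18857^(1.5) = 8337.99352
g₁ = m₃ / m₂^(3/2) = -13636.28486 / 8337.99352 ≈ -1.6354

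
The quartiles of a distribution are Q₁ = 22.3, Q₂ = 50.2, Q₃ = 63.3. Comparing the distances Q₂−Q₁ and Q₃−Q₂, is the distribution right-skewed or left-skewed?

Q₂ − Q₁ = 27.9;  Q₃ − Q₂ = 13.1
Q₂ − Q₁ > Q₃ − Q₂ ⇒ the lower half is more spread out ⇒ left-skewed.

left-skewed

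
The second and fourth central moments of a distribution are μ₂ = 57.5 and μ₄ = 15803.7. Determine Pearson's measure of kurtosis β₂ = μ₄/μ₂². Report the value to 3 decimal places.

μ₂² = 57.5² = 3306.25000
μ₄/μ₂² = 15803.7 / 3306.25000 = 4.77995
β₂ ≈ 4.780

4.780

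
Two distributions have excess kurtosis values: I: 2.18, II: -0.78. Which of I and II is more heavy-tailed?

Higher excess kurtosis ⇒ heavier tails relative to the normal distribution.
2.18 vs -0.78: the larger is 2.18, so I has heavier tails. (I is leptokurtic — heavier-than-normal tails; the other is platykurtic.)

I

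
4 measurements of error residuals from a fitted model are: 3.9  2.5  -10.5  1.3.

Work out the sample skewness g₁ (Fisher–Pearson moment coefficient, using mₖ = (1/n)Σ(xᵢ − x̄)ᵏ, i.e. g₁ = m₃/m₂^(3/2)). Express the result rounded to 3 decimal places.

-1.066

x̄ = (3.9 + 2.5 - 10.5 + 1.3) / 4 = -0.7000
deviations (xᵢ − x̄): 4.6000, 3.2000, -9.8000, 2.0000
Σ(xᵢ − x̄)² = 131.4400 ⇒ m₂ = 131.4400/4 = 32.86000
Σ(xᵢ − x̄)³ = -803.0880 ⇒ m₃ = -803.0880/4 = -200.77200
m₂^(3/2) = 32.86000^(1.5) = 188.36549
g₁ = m₃ / m₂^(3/2) = -200.77200 / 188.36549 ≈ -1.066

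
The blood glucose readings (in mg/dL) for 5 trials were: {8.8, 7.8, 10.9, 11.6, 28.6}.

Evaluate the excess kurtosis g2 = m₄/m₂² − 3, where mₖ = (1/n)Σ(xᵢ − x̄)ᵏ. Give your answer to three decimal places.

0.093

x̄ = 13.5400
Σ(xᵢ − x̄)² = 292.9520 ⇒ m₂ = 58.59040
Σ(xᵢ − x̄)⁴ = 53092.9504 ⇒ m₄ = 10618.59008
m₂² = 3432.83497
g2 = m₄/m₂² − 3 = 3.09324 − 3 ≈ 0.093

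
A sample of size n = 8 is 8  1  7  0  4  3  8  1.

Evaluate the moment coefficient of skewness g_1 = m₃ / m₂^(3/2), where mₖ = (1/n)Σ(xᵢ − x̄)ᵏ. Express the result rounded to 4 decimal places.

0.1537

x̄ = (8 + 1 + 7 + 0 + 4 + 3 + 8 + 1) / 8 = 4.0000
deviations (xᵢ − x̄): 4.0000, -3.0000, 3.0000, -4.0000, 0.0000, -1.0000, 4.0000, -3.0000
Σ(xᵢ − x̄)² = 76.0000 ⇒ m₂ = 76.0000/8 = 9.50000
Σ(xᵢ − x̄)³ = 36.0000 ⇒ m₃ = 36.0000/8 = 4.50000
m₂^(3/2) = 9.50000^(1.5) = 29.28097
g_1 = m₃ / m₂^(3/2) = 4.50000 / 29.28097 ≈ 0.1537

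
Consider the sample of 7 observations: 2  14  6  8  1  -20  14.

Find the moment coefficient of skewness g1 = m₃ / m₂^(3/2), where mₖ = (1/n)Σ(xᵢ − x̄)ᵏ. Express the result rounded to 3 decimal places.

x̄ = (2 + 14 + 6 + 8 + 1 - 20 + 14) / 7 = 3.5714
deviations (xᵢ − x̄): -1.5714, 10.4286, 2.4286, 4.4286, -2.5714, -23.5714, 10.4286
Σ(xᵢ − x̄)² = 807.7143 ⇒ m₂ = 807.7143/7 = 115.38776
Σ(xᵢ − x̄)³ = -10747.9592 ⇒ m₃ = -10747.9592/7 = -1535.42274
m₂^(3/2) = 115.38776^(1.5) = 1239.48018
g1 = m₃ / m₂^(3/2) = -1535.42274 / 1239.48018 ≈ -1.239

-1.239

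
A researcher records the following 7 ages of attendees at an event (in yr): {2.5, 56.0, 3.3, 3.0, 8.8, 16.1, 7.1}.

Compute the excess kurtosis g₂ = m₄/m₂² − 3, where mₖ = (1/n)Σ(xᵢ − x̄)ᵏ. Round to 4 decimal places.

1.5954

x̄ = 13.8286
Σ(xᵢ − x̄)² = 2210.5943 ⇒ m₂ = 315.79918
Σ(xᵢ − x̄)⁴ = 3208034.4182 ⇒ m₄ = 458290.63117
m₂² = 99729.12441
g₂ = m₄/m₂² − 3 = 4.59535 − 3 ≈ 1.5954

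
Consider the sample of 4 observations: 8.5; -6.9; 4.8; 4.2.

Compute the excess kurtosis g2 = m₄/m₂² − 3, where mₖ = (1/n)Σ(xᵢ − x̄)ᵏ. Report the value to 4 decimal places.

x̄ = 2.6500
Σ(xᵢ − x̄)² = 132.4500 ⇒ m₂ = 33.11250
Σ(xᵢ − x̄)⁴ = 9516.2150 ⇒ m₄ = 2379.05376
m₂² = 1096.43766
g2 = m₄/m₂² − 3 = 2.16980 − 3 ≈ -0.8302

-0.8302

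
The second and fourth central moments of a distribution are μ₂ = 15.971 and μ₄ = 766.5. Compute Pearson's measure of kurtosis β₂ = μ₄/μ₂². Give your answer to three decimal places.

μ₂² = 15.971² = 255.07284
μ₄/μ₂² = 766.5 / 255.07284 = 3.00502
β₂ ≈ 3.005

3.005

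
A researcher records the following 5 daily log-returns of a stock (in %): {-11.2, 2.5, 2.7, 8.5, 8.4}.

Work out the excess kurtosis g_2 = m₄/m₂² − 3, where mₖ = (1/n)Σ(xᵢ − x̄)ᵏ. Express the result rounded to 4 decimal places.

x̄ = 2.1800
Σ(xᵢ − x̄)² = 258.0280 ⇒ m₂ = 51.60560
Σ(xᵢ − x̄)⁴ = 35142.0070 ⇒ m₄ = 7028.40140
m₂² = 2663.13795
g_2 = m₄/m₂² − 3 = 2.63914 − 3 ≈ -0.3609

-0.3609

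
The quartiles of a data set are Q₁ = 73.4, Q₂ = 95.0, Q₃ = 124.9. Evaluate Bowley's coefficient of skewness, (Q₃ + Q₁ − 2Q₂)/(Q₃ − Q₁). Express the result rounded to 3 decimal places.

numerator: Q₃ + Q₁ − 2Q₂ = 124.9 + 73.4 − 2×95.0 = 8.3000
denominator: Q₃ − Q₁ = 124.9 − 73.4 = 51.5000
Bowley skewness = 8.3000 / 51.5000 ≈ 0.161

0.161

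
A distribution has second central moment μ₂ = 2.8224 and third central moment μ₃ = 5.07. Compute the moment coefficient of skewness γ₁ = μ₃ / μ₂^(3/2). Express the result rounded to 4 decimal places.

σ = √μ₂ = √2.8224 = 1.68000
σ³ = μ₂^(3/2) = 4.74163
γ₁ = μ₃/σ³ = 5.07 / 4.74163 ≈ 1.0693

1.0693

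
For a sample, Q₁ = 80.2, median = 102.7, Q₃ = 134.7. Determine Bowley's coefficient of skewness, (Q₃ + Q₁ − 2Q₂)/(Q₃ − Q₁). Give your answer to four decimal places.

numerator: Q₃ + Q₁ − 2Q₂ = 134.7 + 80.2 − 2×102.7 = 9.5000
denominator: Q₃ − Q₁ = 134.7 − 80.2 = 54.5000
Bowley skewness = 9.5000 / 54.5000 ≈ 0.1743

0.1743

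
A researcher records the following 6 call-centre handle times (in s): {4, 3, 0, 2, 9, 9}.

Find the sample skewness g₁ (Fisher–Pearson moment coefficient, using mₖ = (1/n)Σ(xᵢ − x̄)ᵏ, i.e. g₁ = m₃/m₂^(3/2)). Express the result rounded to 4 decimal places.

x̄ = (4 + 3 + 0 + 2 + 9 + 9) / 6 = 4.5000
deviations (xᵢ − x̄): -0.5000, -1.5000, -4.5000, -2.5000, 4.5000, 4.5000
Σ(xᵢ − x̄)² = 69.5000 ⇒ m₂ = 69.5000/6 = 11.58333
Σ(xᵢ − x̄)³ = 72.0000 ⇒ m₃ = 72.0000/6 = 12.00000
m₂^(3/2) = 11.58333^(1.5) = 39.42306
g₁ = m₃ / m₂^(3/2) = 12.00000 / 39.42306 ≈ 0.3044

0.3044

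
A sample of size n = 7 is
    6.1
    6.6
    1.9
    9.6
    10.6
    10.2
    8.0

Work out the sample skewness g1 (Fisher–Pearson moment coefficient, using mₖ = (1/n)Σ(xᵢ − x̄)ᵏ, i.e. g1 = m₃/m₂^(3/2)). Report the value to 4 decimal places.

x̄ = (6.1 + 6.6 + 1.9 + 9.6 + 10.6 + 10.2 + 8.0) / 7 = 7.5714
deviations (xᵢ − x̄): -1.4714, -0.9714, -5.6714, 2.0286, 3.0286, 2.6286, 0.4286
Σ(xᵢ − x̄)² = 55.6543 ⇒ m₂ = 55.6543/7 = 7.95061
Σ(xᵢ − x̄)³ = -132.1575 ⇒ m₃ = -132.1575/7 = -18.87964
m₂^(3/2) = 7.95061^(1.5) = 22.41821
g1 = m₃ / m₂^(3/2) = -18.87964 / 22.41821 ≈ -0.8422

-0.8422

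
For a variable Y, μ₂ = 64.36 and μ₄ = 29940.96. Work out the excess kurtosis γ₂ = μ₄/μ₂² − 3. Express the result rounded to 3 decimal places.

4.228

μ₂² = 64.36² = 4142.20960
μ₄/μ₂² = 29940.96 / 4142.20960 = 7.22826
γ₂ = 7.22826 − 3 ≈ 4.228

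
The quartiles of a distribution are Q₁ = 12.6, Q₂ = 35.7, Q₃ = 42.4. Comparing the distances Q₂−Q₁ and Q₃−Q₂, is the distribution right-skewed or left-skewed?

left-skewed

Q₂ − Q₁ = 23.1;  Q₃ − Q₂ = 6.7
Q₂ − Q₁ > Q₃ − Q₂ ⇒ the lower half is more spread out ⇒ left-skewed.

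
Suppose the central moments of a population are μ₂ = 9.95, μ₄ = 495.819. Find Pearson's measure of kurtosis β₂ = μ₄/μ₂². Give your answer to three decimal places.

5.008

μ₂² = 9.95² = 99.00250
μ₄/μ₂² = 495.819 / 99.00250 = 5.00815
β₂ ≈ 5.008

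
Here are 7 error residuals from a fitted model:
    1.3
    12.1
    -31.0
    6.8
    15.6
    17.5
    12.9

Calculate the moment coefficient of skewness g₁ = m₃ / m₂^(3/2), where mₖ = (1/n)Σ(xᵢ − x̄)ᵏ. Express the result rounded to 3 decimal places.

x̄ = (1.3 + 12.1 - 31.0 + 6.8 + 15.6 + 17.5 + 12.9) / 7 = 5.0286
deviations (xᵢ − x̄): -3.7286, 7.0714, -36.0286, 1.7714, 10.5714, 12.4714, 7.8714
Σ(xᵢ − x̄)² = 1694.3543 ⇒ m₂ = 1694.3543/7 = 242.05061
Σ(xᵢ − x̄)³ = -42850.9605 ⇒ m₃ = -42850.9605/7 = -6121.56579
m₂^(3/2) = 242.05061^(1.5) = 3765.81758
g₁ = m₃ / m₂^(3/2) = -6121.56579 / 3765.81758 ≈ -1.626

-1.626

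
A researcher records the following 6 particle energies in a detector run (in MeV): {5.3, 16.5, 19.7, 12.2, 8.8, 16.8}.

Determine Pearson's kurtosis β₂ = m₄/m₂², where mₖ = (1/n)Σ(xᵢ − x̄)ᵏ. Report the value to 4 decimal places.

x̄ = 13.2167
Σ(xᵢ − x̄)² = 148.8683 ⇒ m₂ = 24.81139
Σ(xᵢ − x̄)⁴ = 6357.4823 ⇒ m₄ = 1059.58039
m₂² = 615.60502
β₂ = m₄/m₂² = 1059.58039 / 615.60502 ≈ 1.7212

1.7212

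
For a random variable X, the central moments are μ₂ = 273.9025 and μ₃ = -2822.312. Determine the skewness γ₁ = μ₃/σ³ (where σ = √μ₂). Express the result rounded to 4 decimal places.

σ = √μ₂ = √273.9025 = 16.55000
σ³ = μ₂^(3/2) = 4533.08637
γ₁ = μ₃/σ³ = -2822.312 / 4533.08637 ≈ -0.6226

-0.6226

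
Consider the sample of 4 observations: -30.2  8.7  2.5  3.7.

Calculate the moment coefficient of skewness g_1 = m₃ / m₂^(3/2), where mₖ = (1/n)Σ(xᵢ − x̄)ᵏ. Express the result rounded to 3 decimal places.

x̄ = (-30.2 + 8.7 + 2.5 + 3.7) / 4 = -3.8250
deviations (xᵢ − x̄): -26.3750, 12.5250, 6.3250, 7.5250
Σ(xᵢ − x̄)² = 949.1475 ⇒ m₂ = 949.1475/4 = 237.28687
Σ(xᵢ − x̄)³ = -15703.5109 ⇒ m₃ = -15703.5109/4 = -3925.87772
m₂^(3/2) = 237.28687^(1.5) = 3655.19520
g_1 = m₃ / m₂^(3/2) = -3925.87772 / 3655.19520 ≈ -1.074

-1.074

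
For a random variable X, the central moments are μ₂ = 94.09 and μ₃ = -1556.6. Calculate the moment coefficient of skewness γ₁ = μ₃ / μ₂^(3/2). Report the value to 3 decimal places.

-1.706

σ = √μ₂ = √94.09 = 9.70000
σ³ = μ₂^(3/2) = 912.67300
γ₁ = μ₃/σ³ = -1556.6 / 912.67300 ≈ -1.706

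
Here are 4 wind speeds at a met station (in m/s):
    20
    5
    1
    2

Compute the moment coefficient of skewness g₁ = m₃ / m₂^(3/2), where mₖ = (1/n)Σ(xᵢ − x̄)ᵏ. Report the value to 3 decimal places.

x̄ = (20 + 5 + 1 + 2) / 4 = 7.0000
deviations (xᵢ − x̄): 13.0000, -2.0000, -6.0000, -5.0000
Σ(xᵢ − x̄)² = 234.0000 ⇒ m₂ = 234.0000/4 = 58.50000
Σ(xᵢ − x̄)³ = 1848.0000 ⇒ m₃ = 1848.0000/4 = 462.00000
m₂^(3/2) = 58.50000^(1.5) = 447.43896
g₁ = m₃ / m₂^(3/2) = 462.00000 / 447.43896 ≈ 1.033

1.033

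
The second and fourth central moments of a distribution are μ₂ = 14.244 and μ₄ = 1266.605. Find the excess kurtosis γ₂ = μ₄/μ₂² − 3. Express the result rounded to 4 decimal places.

3.2428

μ₂² = 14.244² = 202.89154
μ₄/μ₂² = 1266.605 / 202.89154 = 6.24277
γ₂ = 6.24277 − 3 ≈ 3.2428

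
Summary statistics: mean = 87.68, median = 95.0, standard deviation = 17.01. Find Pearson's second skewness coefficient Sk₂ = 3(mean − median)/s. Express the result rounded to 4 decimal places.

-1.2910

Sk₂ = 3(87.68 − 95.0) / 17.01 = 3 × -7.3200 / 17.01
    = -21.9600 / 17.01 ≈ -1.2910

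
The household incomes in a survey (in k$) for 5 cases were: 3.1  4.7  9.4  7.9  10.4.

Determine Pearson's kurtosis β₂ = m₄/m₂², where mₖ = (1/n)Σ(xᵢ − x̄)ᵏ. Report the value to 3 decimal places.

1.465

x̄ = 7.1000
Σ(xᵢ − x̄)² = 38.5800 ⇒ m₂ = 7.71600
Σ(xᵢ − x̄)⁴ = 436.1634 ⇒ m₄ = 87.23268
m₂² = 59.53666
β₂ = m₄/m₂² = 87.23268 / 59.53666 ≈ 1.465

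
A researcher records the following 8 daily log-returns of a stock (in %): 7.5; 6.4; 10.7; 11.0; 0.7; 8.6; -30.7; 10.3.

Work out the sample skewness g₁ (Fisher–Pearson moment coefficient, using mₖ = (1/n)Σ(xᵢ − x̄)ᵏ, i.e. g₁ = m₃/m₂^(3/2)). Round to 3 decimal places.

-2.033

x̄ = (7.5 + 6.4 + 10.7 + 11.0 + 0.7 + 8.6 - 30.7 + 10.3) / 8 = 3.0625
deviations (xᵢ − x̄): 4.4375, 3.3375, 7.6375, 7.9375, -2.3625, 5.5375, -33.7625, 7.2375
Σ(xᵢ − x̄)² = 1380.6988 ⇒ m₂ = 1380.6988/8 = 172.58734
Σ(xᵢ − x̄)³ = -36880.2080 ⇒ m₃ = -36880.2080/8 = -4610.02600
m₂^(3/2) = 172.58734^(1.5) = 2267.32312
g₁ = m₃ / m₂^(3/2) = -4610.02600 / 2267.32312 ≈ -2.033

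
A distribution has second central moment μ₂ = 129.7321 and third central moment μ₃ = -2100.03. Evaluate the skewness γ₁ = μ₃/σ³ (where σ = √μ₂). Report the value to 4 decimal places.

-1.4212

σ = √μ₂ = √129.7321 = 11.39000
σ³ = μ₂^(3/2) = 1477.64862
γ₁ = μ₃/σ³ = -2100.03 / 1477.64862 ≈ -1.4212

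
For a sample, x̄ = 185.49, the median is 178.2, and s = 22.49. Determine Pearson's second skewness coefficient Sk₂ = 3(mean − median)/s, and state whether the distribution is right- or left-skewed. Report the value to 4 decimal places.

Sk₂ = 3(185.49 − 178.2) / 22.49 = 3 × 7.2900 / 22.49
    = 21.8700 / 22.49 ≈ 0.9724
Sk₂ > 0 ⇒ mean > median ⇒ right-skewed (positive skew).

0.9724, right-skewed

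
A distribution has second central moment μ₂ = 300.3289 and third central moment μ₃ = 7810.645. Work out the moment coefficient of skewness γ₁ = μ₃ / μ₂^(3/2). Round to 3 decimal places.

σ = √μ₂ = √300.3289 = 17.33000
σ³ = μ₂^(3/2) = 5204.69984
γ₁ = μ₃/σ³ = 7810.645 / 5204.69984 ≈ 1.501

1.501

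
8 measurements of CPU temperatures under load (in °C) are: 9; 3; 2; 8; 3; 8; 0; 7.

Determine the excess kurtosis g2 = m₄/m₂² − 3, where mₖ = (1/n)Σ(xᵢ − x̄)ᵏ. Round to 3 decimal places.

x̄ = 5.0000
Σ(xᵢ − x̄)² = 80.0000 ⇒ m₂ = 10.00000
Σ(xᵢ − x̄)⁴ = 1172.0000 ⇒ m₄ = 146.50000
m₂² = 100.00000
g2 = m₄/m₂² − 3 = 1.46500 − 3 ≈ -1.535

-1.535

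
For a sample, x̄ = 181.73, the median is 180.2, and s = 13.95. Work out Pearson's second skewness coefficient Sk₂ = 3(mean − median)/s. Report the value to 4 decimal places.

0.3290

Sk₂ = 3(181.73 − 180.2) / 13.95 = 3 × 1.5300 / 13.95
    = 4.5900 / 13.95 ≈ 0.3290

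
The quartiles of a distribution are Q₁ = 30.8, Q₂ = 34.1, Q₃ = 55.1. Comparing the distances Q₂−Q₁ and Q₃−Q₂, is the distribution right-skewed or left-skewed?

right-skewed

Q₂ − Q₁ = 3.3;  Q₃ − Q₂ = 21.0
Q₃ − Q₂ > Q₂ − Q₁ ⇒ the upper half is more spread out ⇒ right-skewed.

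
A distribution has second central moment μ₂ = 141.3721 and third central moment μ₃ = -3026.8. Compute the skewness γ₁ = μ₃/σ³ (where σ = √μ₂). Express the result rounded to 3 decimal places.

-1.801

σ = √μ₂ = √141.3721 = 11.89000
σ³ = μ₂^(3/2) = 1680.91427
γ₁ = μ₃/σ³ = -3026.8 / 1680.91427 ≈ -1.801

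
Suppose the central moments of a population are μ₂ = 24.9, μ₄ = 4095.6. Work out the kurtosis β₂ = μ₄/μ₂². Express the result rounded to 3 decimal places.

μ₂² = 24.9² = 620.01000
μ₄/μ₂² = 4095.6 / 620.01000 = 6.60570
β₂ ≈ 6.606

6.606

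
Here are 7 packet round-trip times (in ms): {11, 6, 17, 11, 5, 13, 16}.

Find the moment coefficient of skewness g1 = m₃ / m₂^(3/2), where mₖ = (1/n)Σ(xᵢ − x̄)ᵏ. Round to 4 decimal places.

x̄ = (11 + 6 + 17 + 11 + 5 + 13 + 16) / 7 = 11.2857
deviations (xᵢ − x̄): -0.2857, -5.2857, 5.7143, -0.2857, -6.2857, 1.7143, 4.7143
Σ(xᵢ − x̄)² = 125.4286 ⇒ m₂ = 125.4286/7 = 17.91837
Σ(xᵢ − x̄)³ = -99.6735 ⇒ m₃ = -99.6735/7 = -14.23907
m₂^(3/2) = 17.91837^(1.5) = 75.84861
g1 = m₃ / m₂^(3/2) = -14.23907 / 75.84861 ≈ -0.1877

-0.1877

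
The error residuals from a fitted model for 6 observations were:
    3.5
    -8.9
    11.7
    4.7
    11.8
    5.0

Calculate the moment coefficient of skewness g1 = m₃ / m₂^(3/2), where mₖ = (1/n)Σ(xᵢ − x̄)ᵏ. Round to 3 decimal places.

-0.891

x̄ = (3.5 - 8.9 + 11.7 + 4.7 + 11.8 + 5.0) / 6 = 4.6333
deviations (xᵢ − x̄): -1.1333, -13.5333, 7.0667, 0.0667, 7.1667, 0.3667
Σ(xᵢ − x̄)² = 285.8733 ⇒ m₂ = 285.8733/6 = 47.64556
Σ(xᵢ − x̄)³ = -1759.0696 ⇒ m₃ = -1759.0696/6 = -293.17826
m₂^(3/2) = 47.64556^(1.5) = 328.87707
g1 = m₃ / m₂^(3/2) = -293.17826 / 328.87707 ≈ -0.891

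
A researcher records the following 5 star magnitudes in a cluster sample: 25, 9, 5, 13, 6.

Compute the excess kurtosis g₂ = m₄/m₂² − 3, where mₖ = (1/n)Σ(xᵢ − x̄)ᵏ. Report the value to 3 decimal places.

-0.461

x̄ = 11.6000
Σ(xᵢ − x̄)² = 263.2000 ⇒ m₂ = 52.64000
Σ(xᵢ − x̄)⁴ = 35172.2560 ⇒ m₄ = 7034.45120
m₂² = 2770.96960
g₂ = m₄/m₂² − 3 = 2.53862 − 3 ≈ -0.461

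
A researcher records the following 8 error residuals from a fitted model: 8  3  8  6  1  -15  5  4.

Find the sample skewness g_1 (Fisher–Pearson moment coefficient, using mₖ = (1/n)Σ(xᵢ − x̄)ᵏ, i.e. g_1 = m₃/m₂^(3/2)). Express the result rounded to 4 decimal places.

x̄ = (8 + 3 + 8 + 6 + 1 - 15 + 5 + 4) / 8 = 2.5000
deviations (xᵢ − x̄): 5.5000, 0.5000, 5.5000, 3.5000, -1.5000, -17.5000, 2.5000, 1.5000
Σ(xᵢ − x̄)² = 390.0000 ⇒ m₂ = 390.0000/8 = 48.75000
Σ(xᵢ − x̄)³ = -4968.0000 ⇒ m₃ = -4968.0000/8 = -621.00000
m₂^(3/2) = 48.75000^(1.5) = 340.37835
g_1 = m₃ / m₂^(3/2) = -621.00000 / 340.37835 ≈ -1.8244

-1.8244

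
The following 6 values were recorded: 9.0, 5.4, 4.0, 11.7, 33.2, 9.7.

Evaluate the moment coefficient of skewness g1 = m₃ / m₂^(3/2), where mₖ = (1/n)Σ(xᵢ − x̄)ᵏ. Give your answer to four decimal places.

1.5078

x̄ = (9.0 + 5.4 + 4.0 + 11.7 + 33.2 + 9.7) / 6 = 12.1667
deviations (xᵢ − x̄): -3.1667, -6.7667, -8.1667, -0.4667, 21.0333, -2.4667
Σ(xᵢ − x̄)² = 571.2133 ⇒ m₂ = 571.2133/6 = 95.20222
Σ(xᵢ − x̄)³ = 8403.8036 ⇒ m₃ = 8403.8036/6 = 1400.63393
m₂^(3/2) = 95.20222^(1.5) = 928.90356
g1 = m₃ / m₂^(3/2) = 1400.63393 / 928.90356 ≈ 1.5078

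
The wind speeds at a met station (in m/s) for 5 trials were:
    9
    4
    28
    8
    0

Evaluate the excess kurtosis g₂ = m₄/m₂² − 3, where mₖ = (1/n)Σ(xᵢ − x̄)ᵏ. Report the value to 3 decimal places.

x̄ = 9.8000
Σ(xᵢ − x̄)² = 464.8000 ⇒ m₂ = 92.96000
Σ(xᵢ − x̄)⁴ = 120086.1760 ⇒ m₄ = 24017.23520
m₂² = 8641.56160
g₂ = m₄/m₂² − 3 = 2.77927 − 3 ≈ -0.221

-0.221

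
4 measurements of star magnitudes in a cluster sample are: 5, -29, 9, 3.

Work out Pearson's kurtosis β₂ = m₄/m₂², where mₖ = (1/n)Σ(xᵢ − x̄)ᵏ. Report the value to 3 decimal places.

2.283

x̄ = -3.0000
Σ(xᵢ − x̄)² = 920.0000 ⇒ m₂ = 230.00000
Σ(xᵢ − x̄)⁴ = 483104.0000 ⇒ m₄ = 120776.00000
m₂² = 52900.00000
β₂ = m₄/m₂² = 120776.00000 / 52900.00000 ≈ 2.283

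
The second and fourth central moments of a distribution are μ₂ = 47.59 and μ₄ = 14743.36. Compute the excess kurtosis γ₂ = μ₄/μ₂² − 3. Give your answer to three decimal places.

μ₂² = 47.59² = 2264.80810
μ₄/μ₂² = 14743.36 / 2264.80810 = 6.50976
γ₂ = 6.50976 − 3 ≈ 3.510

3.510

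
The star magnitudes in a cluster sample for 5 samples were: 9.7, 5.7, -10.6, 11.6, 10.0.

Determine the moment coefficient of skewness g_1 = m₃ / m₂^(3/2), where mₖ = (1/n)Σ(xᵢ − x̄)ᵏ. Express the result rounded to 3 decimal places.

-1.304

x̄ = (9.7 + 5.7 - 10.6 + 11.6 + 10.0) / 5 = 5.2800
deviations (xᵢ − x̄): 4.4200, 0.4200, -15.8800, 6.3200, 4.7200
Σ(xᵢ − x̄)² = 334.1080 ⇒ m₂ = 334.1080/5 = 66.82160
Σ(xᵢ − x̄)³ = -3560.5145 ⇒ m₃ = -3560.5145/5 = -712.10290
m₂^(3/2) = 66.82160^(1.5) = 546.22969
g_1 = m₃ / m₂^(3/2) = -712.10290 / 546.22969 ≈ -1.304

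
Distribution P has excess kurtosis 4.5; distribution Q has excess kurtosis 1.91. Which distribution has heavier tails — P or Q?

Higher excess kurtosis ⇒ heavier tails relative to the normal distribution.
4.5 vs 1.91: the larger is 4.5, so P has heavier tails.

P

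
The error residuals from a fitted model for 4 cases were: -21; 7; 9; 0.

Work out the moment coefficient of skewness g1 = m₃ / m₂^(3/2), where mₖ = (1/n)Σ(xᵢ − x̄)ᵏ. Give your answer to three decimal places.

x̄ = (-21 + 7 + 9 + 0) / 4 = -1.2500
deviations (xᵢ − x̄): -19.7500, 8.2500, 10.2500, 1.2500
Σ(xᵢ − x̄)² = 564.7500 ⇒ m₂ = 564.7500/4 = 141.18750
Σ(xᵢ − x̄)³ = -6063.3750 ⇒ m₃ = -6063.3750/4 = -1515.84375
m₂^(3/2) = 141.18750^(1.5) = 1677.62300
g1 = m₃ / m₂^(3/2) = -1515.84375 / 1677.62300 ≈ -0.904

-0.904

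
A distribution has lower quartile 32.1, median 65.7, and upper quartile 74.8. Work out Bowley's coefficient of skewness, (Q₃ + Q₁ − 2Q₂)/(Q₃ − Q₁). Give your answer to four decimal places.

numerator: Q₃ + Q₁ − 2Q₂ = 74.8 + 32.1 − 2×65.7 = -24.5000
denominator: Q₃ − Q₁ = 74.8 − 32.1 = 42.7000
Bowley skewness = -24.5000 / 42.7000 ≈ -0.5738

-0.5738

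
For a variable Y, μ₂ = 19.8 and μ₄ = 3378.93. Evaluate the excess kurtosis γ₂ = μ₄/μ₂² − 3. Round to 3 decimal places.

μ₂² = 19.8² = 392.04000
μ₄/μ₂² = 3378.93 / 392.04000 = 8.61884
γ₂ = 8.61884 − 3 ≈ 5.619

5.619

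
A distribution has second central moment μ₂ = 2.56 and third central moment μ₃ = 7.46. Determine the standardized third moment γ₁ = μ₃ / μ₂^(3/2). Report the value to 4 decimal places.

σ = √μ₂ = √2.56 = 1.60000
σ³ = μ₂^(3/2) = 4.09600
γ₁ = μ₃/σ³ = 7.46 / 4.09600 ≈ 1.8213

1.8213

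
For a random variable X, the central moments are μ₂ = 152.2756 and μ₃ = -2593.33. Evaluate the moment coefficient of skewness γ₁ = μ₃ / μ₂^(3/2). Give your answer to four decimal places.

σ = √μ₂ = √152.2756 = 12.34000
σ³ = μ₂^(3/2) = 1879.08090
γ₁ = μ₃/σ³ = -2593.33 / 1879.08090 ≈ -1.3801

-1.3801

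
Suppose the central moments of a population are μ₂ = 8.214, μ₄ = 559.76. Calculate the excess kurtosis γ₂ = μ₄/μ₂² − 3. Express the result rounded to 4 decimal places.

5.2965

μ₂² = 8.214² = 67.46980
μ₄/μ₂² = 559.76 / 67.46980 = 8.29645
γ₂ = 8.29645 − 3 ≈ 5.2965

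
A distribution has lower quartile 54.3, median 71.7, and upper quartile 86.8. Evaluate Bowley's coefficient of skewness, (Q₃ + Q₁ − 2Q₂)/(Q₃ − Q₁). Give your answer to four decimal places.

-0.0708

numerator: Q₃ + Q₁ − 2Q₂ = 86.8 + 54.3 − 2×71.7 = -2.3000
denominator: Q₃ − Q₁ = 86.8 − 54.3 = 32.5000
Bowley skewness = -2.3000 / 32.5000 ≈ -0.0708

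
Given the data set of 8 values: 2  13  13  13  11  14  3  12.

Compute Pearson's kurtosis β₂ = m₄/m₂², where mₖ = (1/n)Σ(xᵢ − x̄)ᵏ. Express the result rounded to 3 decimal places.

x̄ = 10.1250
Σ(xᵢ − x̄)² = 160.8750 ⇒ m₂ = 20.10938
Σ(xᵢ − x̄)⁴ = 7378.5879 ⇒ m₄ = 922.32349
m₂² = 404.38696
β₂ = m₄/m₂² = 922.32349 / 404.38696 ≈ 2.281

2.281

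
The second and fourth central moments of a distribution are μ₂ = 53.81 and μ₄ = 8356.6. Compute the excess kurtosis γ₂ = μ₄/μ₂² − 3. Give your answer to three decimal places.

μ₂² = 53.81² = 2895.51610
μ₄/μ₂² = 8356.6 / 2895.51610 = 2.88605
γ₂ = 2.88605 − 3 ≈ -0.114

-0.114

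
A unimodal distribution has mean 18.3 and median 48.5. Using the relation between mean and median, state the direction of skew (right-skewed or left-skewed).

left-skewed

mean − median = 18.3 − 48.5 = -30.2
mean < median ⇒ the longer tail is on the left ⇒ left-skewed (negatively skewed).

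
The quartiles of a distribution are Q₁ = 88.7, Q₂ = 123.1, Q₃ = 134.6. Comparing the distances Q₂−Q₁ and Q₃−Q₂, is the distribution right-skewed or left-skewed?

left-skewed

Q₂ − Q₁ = 34.4;  Q₃ − Q₂ = 11.5
Q₂ − Q₁ > Q₃ − Q₂ ⇒ the lower half is more spread out ⇒ left-skewed.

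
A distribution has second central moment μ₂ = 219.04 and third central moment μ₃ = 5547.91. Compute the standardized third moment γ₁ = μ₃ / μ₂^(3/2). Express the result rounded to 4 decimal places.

σ = √μ₂ = √219.04 = 14.80000
σ³ = μ₂^(3/2) = 3241.79200
γ₁ = μ₃/σ³ = 5547.91 / 3241.79200 ≈ 1.7114

1.7114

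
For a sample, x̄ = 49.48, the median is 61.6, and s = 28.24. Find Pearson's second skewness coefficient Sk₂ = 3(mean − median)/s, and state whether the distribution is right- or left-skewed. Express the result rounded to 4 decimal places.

-1.2875, left-skewed

Sk₂ = 3(49.48 − 61.6) / 28.24 = 3 × -12.1200 / 28.24
    = -36.3600 / 28.24 ≈ -1.2875
Sk₂ < 0 ⇒ mean < median ⇒ left-skewed (negative skew).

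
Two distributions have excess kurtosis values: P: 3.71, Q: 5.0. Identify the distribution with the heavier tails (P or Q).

Higher excess kurtosis ⇒ heavier tails relative to the normal distribution.
3.71 vs 5.0: the larger is 5.0, so Q has heavier tails.

Q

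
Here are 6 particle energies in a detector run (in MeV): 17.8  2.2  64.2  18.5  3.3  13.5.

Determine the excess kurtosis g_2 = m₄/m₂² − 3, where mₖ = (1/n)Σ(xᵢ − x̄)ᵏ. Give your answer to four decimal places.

x̄ = 19.9167
Σ(xᵢ − x̄)² = 2598.6683 ⇒ m₂ = 433.11139
Σ(xᵢ − x̄)⁴ = 4022053.3049 ⇒ m₄ = 670342.21749
m₂² = 187585.47519
g_2 = m₄/m₂² − 3 = 3.57353 − 3 ≈ 0.5735

0.5735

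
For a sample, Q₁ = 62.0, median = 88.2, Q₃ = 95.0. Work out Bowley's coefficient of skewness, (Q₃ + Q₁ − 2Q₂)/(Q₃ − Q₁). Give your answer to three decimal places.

numerator: Q₃ + Q₁ − 2Q₂ = 95.0 + 62.0 − 2×88.2 = -19.4000
denominator: Q₃ − Q₁ = 95.0 − 62.0 = 33.0000
Bowley skewness = -19.4000 / 33.0000 ≈ -0.588

-0.588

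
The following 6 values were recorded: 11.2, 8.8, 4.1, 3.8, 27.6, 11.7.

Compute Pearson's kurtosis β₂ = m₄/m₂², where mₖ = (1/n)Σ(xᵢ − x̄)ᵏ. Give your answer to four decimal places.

3.2350

x̄ = 11.2000
Σ(xᵢ − x̄)² = 380.1400 ⇒ m₂ = 63.35667
Σ(xᵢ − x̄)⁴ = 77912.5474 ⇒ m₄ = 12985.42457
m₂² = 4014.06721
β₂ = m₄/m₂² = 12985.42457 / 4014.06721 ≈ 3.2350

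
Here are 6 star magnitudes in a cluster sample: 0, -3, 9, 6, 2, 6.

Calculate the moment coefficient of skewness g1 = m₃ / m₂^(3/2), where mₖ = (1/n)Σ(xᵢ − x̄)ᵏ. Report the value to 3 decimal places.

-0.182

x̄ = (0 - 3 + 9 + 6 + 2 + 6) / 6 = 3.3333
deviations (xᵢ − x̄): -3.3333, -6.3333, 5.6667, 2.6667, -1.3333, 2.6667
Σ(xᵢ − x̄)² = 99.3333 ⇒ m₂ = 99.3333/6 = 16.55556
Σ(xᵢ − x̄)³ = -73.5556 ⇒ m₃ = -73.5556/6 = -12.25926
m₂^(3/2) = 16.55556^(1.5) = 67.36210
g1 = m₃ / m₂^(3/2) = -12.25926 / 67.36210 ≈ -0.182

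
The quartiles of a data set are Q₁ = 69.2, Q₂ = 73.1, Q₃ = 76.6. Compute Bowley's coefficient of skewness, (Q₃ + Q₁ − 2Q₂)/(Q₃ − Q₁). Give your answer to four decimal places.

numerator: Q₃ + Q₁ − 2Q₂ = 76.6 + 69.2 − 2×73.1 = -0.4000
denominator: Q₃ − Q₁ = 76.6 − 69.2 = 7.4000
Bowley skewness = -0.4000 / 7.4000 ≈ -0.0541

-0.0541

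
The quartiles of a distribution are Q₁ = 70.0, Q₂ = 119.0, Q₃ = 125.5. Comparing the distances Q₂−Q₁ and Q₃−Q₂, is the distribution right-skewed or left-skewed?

left-skewed

Q₂ − Q₁ = 49.0;  Q₃ − Q₂ = 6.5
Q₂ − Q₁ > Q₃ − Q₂ ⇒ the lower half is more spread out ⇒ left-skewed.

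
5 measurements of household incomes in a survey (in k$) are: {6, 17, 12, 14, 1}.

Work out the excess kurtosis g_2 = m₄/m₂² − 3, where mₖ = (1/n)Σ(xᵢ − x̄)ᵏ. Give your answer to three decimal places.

-1.278

x̄ = 10.0000
Σ(xᵢ − x̄)² = 166.0000 ⇒ m₂ = 33.20000
Σ(xᵢ − x̄)⁴ = 9490.0000 ⇒ m₄ = 1898.00000
m₂² = 1102.24000
g_2 = m₄/m₂² − 3 = 1.72195 − 3 ≈ -1.278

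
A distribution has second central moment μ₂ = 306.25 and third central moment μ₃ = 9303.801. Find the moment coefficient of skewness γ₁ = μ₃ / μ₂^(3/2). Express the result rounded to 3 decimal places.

σ = √μ₂ = √306.25 = 17.50000
σ³ = μ₂^(3/2) = 5359.37500
γ₁ = μ₃/σ³ = 9303.801 / 5359.37500 ≈ 1.736

1.736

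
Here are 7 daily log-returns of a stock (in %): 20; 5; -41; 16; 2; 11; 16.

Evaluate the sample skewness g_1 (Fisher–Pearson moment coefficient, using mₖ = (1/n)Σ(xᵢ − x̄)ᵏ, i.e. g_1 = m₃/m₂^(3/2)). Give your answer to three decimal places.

-1.662

x̄ = (20 + 5 - 41 + 16 + 2 + 11 + 16) / 7 = 4.1429
deviations (xᵢ − x̄): 15.8571, 0.8571, -45.1429, 11.8571, -2.1429, 6.8571, 11.8571
Σ(xᵢ − x̄)² = 2622.8571 ⇒ m₂ = 2622.8571/7 = 374.69388
Σ(xᵢ − x̄)³ = -84361.1020 ⇒ m₃ = -84361.1020/7 = -12051.58601
m₂^(3/2) = 374.69388^(1.5) = 7252.95354
g_1 = m₃ / m₂^(3/2) = -12051.58601 / 7252.95354 ≈ -1.662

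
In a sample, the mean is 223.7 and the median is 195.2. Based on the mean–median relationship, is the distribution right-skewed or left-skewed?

mean − median = 223.7 − 195.2 = 28.5
mean > median ⇒ the longer tail is on the right ⇒ right-skewed (positively skewed).

right-skewed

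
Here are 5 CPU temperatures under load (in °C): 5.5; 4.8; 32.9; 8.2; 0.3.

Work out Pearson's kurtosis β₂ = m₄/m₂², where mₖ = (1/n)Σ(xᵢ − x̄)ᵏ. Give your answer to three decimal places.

x̄ = 10.3400
Σ(xᵢ − x̄)² = 668.4520 ⇒ m₂ = 133.69040
Σ(xᵢ − x̄)⁴ = 270706.4353 ⇒ m₄ = 54141.28706
m₂² = 17873.12305
β₂ = m₄/m₂² = 54141.28706 / 17873.12305 ≈ 3.029

3.029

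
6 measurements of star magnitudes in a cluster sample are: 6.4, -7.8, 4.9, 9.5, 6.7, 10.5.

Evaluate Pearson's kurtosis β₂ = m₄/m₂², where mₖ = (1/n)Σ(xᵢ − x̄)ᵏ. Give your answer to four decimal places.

x̄ = 5.0333
Σ(xᵢ − x̄)² = 219.1933 ⇒ m₂ = 36.53222
Σ(xᵢ − x̄)⁴ = 28426.5918 ⇒ m₄ = 4737.76531
m₂² = 1334.60326
β₂ = m₄/m₂² = 4737.76531 / 1334.60326 ≈ 3.5499

3.5499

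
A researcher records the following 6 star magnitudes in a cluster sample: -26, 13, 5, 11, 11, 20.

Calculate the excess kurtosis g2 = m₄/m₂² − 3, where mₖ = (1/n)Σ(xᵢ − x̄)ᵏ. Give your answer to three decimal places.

0.627

x̄ = 5.6667
Σ(xᵢ − x̄)² = 1319.3333 ⇒ m₂ = 219.88889
Σ(xᵢ − x̄)⁴ = 1052281.1111 ⇒ m₄ = 175380.18519
m₂² = 48351.12346
g2 = m₄/m₂² − 3 = 3.62722 − 3 ≈ 0.627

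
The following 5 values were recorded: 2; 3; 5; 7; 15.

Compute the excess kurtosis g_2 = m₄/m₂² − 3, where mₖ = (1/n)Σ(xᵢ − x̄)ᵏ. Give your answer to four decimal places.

x̄ = 6.4000
Σ(xᵢ − x̄)² = 107.2000 ⇒ m₂ = 21.44000
Σ(xᵢ − x̄)⁴ = 5982.4960 ⇒ m₄ = 1196.49920
m₂² = 459.67360
g_2 = m₄/m₂² − 3 = 2.60293 − 3 ≈ -0.3971

-0.3971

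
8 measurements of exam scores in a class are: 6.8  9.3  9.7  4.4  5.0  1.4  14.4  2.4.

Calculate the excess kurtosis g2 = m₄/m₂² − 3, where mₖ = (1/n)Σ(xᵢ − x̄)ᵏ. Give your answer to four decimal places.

-0.7046

x̄ = 6.6750
Σ(xᵢ − x̄)² = 129.8150 ⇒ m₂ = 16.22688
Σ(xᵢ − x̄)⁴ = 4835.3176 ⇒ m₄ = 604.41470
m₂² = 263.31147
g2 = m₄/m₂² − 3 = 2.29544 − 3 ≈ -0.7046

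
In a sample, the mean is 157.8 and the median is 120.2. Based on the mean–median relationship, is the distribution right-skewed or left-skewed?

mean − median = 157.8 − 120.2 = 37.6
mean > median ⇒ the longer tail is on the right ⇒ right-skewed (positively skewed).

right-skewed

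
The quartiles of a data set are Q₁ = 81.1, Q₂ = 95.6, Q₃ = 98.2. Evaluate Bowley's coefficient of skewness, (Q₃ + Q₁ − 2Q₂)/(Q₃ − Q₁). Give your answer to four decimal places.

numerator: Q₃ + Q₁ − 2Q₂ = 98.2 + 81.1 − 2×95.6 = -11.9000
denominator: Q₃ − Q₁ = 98.2 − 81.1 = 17.1000
Bowley skewness = -11.9000 / 17.1000 ≈ -0.6959

-0.6959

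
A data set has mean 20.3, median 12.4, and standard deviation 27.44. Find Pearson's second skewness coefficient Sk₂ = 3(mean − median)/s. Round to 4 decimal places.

Sk₂ = 3(20.3 − 12.4) / 27.44 = 3 × 7.9000 / 27.44
    = 23.7000 / 27.44 ≈ 0.8637

0.8637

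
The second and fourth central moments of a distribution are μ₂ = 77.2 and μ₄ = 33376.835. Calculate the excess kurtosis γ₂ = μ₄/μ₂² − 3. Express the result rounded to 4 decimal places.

μ₂² = 77.2² = 5959.84000
μ₄/μ₂² = 33376.835 / 5959.84000 = 5.60029
γ₂ = 5.60029 − 3 ≈ 2.6003

2.6003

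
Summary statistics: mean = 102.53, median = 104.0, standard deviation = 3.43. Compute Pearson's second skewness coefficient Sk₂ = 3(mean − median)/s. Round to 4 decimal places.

-1.2857

Sk₂ = 3(102.53 − 104.0) / 3.43 = 3 × -1.4700 / 3.43
    = -4.4100 / 3.43 ≈ -1.2857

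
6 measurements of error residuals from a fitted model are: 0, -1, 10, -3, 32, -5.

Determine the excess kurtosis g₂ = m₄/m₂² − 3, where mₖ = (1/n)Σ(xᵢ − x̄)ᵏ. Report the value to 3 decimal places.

0.225

x̄ = 5.5000
Σ(xᵢ − x̄)² = 977.5000 ⇒ m₂ = 162.91667
Σ(xᵢ − x̄)⁴ = 513640.3750 ⇒ m₄ = 85606.72917
m₂² = 26541.84028
g₂ = m₄/m₂² − 3 = 3.22535 − 3 ≈ 0.225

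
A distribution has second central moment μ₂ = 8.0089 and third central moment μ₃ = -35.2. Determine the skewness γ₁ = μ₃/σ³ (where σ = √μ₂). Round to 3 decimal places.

σ = √μ₂ = √8.0089 = 2.83000
σ³ = μ₂^(3/2) = 22.66519
γ₁ = μ₃/σ³ = -35.2 / 22.66519 ≈ -1.553

-1.553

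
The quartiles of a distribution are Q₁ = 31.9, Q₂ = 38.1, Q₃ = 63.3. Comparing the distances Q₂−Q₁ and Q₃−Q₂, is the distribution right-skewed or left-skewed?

right-skewed

Q₂ − Q₁ = 6.2;  Q₃ − Q₂ = 25.2
Q₃ − Q₂ > Q₂ − Q₁ ⇒ the upper half is more spread out ⇒ right-skewed.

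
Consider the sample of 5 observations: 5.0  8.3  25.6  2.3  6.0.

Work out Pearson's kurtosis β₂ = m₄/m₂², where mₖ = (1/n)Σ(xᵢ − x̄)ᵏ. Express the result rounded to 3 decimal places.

2.997

x̄ = 9.4400
Σ(xᵢ − x̄)² = 344.9720 ⇒ m₂ = 68.99440
Σ(xᵢ − x̄)⁴ = 71326.2931 ⇒ m₄ = 14265.25862
m₂² = 4760.22723
β₂ = m₄/m₂² = 14265.25862 / 4760.22723 ≈ 2.997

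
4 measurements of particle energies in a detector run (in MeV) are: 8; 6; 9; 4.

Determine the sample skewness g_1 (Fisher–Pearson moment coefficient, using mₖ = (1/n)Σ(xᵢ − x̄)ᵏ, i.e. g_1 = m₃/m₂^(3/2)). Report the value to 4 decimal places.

x̄ = (8 + 6 + 9 + 4) / 4 = 6.7500
deviations (xᵢ − x̄): 1.2500, -0.7500, 2.2500, -2.7500
Σ(xᵢ − x̄)² = 14.7500 ⇒ m₂ = 14.7500/4 = 3.68750
Σ(xᵢ − x̄)³ = -7.8750 ⇒ m₃ = -7.8750/4 = -1.96875
m₂^(3/2) = 3.68750^(1.5) = 7.08106
g_1 = m₃ / m₂^(3/2) = -1.96875 / 7.08106 ≈ -0.2780

-0.2780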